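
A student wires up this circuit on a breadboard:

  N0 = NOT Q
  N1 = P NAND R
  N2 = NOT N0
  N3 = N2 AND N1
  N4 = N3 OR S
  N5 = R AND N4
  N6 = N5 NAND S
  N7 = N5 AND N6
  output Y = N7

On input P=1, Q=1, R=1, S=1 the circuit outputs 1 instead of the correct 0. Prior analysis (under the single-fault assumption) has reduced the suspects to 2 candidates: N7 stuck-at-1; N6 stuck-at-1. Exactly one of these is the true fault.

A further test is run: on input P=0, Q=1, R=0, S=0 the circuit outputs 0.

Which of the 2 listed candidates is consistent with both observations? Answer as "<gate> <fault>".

N6 stuck-at-1

Evaluate each candidate on input P=0, Q=1, R=0, S=0:
  N7 stuck-at-1: N0=0, N1=1, N2=1, N3=1, N4=1, N5=0, N6=1, N7=1 [stuck-at-1] → 1 — eliminated
  N6 stuck-at-1: N0=0, N1=1, N2=1, N3=1, N4=1, N5=0, N6=1 [stuck-at-1], N7=0 → 0 — matches
Only N6 stuck-at-1 reproduces the observed 0.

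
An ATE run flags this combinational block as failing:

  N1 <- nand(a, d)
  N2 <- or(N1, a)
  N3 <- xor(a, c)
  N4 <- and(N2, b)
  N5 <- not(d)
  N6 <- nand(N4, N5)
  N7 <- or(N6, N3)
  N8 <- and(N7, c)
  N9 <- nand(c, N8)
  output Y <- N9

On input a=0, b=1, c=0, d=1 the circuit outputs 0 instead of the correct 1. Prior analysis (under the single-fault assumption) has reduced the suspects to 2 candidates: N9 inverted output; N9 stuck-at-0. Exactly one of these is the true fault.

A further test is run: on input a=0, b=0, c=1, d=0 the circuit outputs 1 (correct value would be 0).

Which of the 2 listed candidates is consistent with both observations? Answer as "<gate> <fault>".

N9 inverted output

Evaluate each candidate on input a=0, b=0, c=1, d=0:
  N9 inverted output: N1=1, N2=1, N3=1, N4=0, N5=1, N6=1, N7=1, N8=1, N9=1 [inverted output] → 1 — matches
  N9 stuck-at-0: N1=1, N2=1, N3=1, N4=0, N5=1, N6=1, N7=1, N8=1, N9=0 [stuck-at-0] → 0 — eliminated
Only N9 inverted output reproduces the observed 1.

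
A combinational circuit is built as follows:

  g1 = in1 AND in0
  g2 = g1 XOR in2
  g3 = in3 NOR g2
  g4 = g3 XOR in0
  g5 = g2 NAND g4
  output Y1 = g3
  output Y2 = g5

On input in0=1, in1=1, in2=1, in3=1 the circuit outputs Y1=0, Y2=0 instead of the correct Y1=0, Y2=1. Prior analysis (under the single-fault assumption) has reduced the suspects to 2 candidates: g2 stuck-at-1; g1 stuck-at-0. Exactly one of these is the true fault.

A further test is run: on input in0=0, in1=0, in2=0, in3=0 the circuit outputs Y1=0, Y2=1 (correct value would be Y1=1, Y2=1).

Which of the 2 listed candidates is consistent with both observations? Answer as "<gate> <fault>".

Evaluate each candidate on input in0=0, in1=0, in2=0, in3=0:
  g2 stuck-at-1: g1=0, g2=1 [stuck-at-1], g3=0, g4=0, g5=1 → Y1=0, Y2=1 — matches
  g1 stuck-at-0: g1=0 [stuck-at-0], g2=0, g3=1, g4=1, g5=1 → Y1=1, Y2=1 — eliminated
Only g2 stuck-at-1 reproduces the observed Y1=0, Y2=1.

g2 stuck-at-1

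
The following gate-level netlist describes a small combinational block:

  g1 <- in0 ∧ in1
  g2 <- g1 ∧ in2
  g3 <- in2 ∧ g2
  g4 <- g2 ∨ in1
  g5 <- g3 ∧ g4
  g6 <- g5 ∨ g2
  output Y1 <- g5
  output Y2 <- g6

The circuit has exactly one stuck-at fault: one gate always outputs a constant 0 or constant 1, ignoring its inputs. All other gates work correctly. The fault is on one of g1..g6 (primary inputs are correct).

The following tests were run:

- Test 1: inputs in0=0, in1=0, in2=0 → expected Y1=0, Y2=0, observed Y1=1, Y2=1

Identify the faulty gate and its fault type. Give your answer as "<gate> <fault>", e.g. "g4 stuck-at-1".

g5 stuck-at-1

Fault-free values for test 1 (in0=0, in1=0, in2=0): g1=0, g2=0, g3=0, g4=0, g5=0, g6=0, giving Y1=0, Y2=0. Observed Y1=1, Y2=1.
Test 1: faults giving observed Y1=1, Y2=1 are {g5 stuck-at-1}.
Only g5 stuck-at-1 is consistent with every test.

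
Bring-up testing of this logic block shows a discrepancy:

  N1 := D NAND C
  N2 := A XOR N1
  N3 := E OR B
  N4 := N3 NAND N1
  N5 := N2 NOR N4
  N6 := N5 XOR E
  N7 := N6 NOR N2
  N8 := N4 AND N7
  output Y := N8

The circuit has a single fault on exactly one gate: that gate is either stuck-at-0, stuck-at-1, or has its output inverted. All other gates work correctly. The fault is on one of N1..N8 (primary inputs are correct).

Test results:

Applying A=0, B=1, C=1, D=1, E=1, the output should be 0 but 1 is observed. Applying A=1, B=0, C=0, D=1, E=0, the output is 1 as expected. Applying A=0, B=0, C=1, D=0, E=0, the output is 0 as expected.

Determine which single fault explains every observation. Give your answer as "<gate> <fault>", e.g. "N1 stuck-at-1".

Fault-free values for test 1 (A=0, B=1, C=1, D=1, E=1): N1=0, N2=0, N3=1, N4=1, N5=0, N6=1, N7=0, N8=0, giving Y=0. Observed 1.
Test 1: faults giving observed 1 are {N5 stuck-at-1, N5 inverted output, N6 stuck-at-0, N6 inverted output, N7 stuck-at-1, N7 inverted output, N8 stuck-at-1, N8 inverted output}.
Test 2 (A=1, B=0, C=0, D=1, E=0): fault-free N1=1, N2=0, N3=0, N4=1, N5=0, N6=0, N7=1, N8=1 → 1; observed 1. Eliminates N5 stuck-at-1, N5 inverted output, N6 inverted output, N7 inverted output, N8 inverted output.
Test 3 (A=0, B=0, C=1, D=0, E=0): fault-free N1=1, N2=1, N3=0, N4=1, N5=0, N6=0, N7=0, N8=0 → 0; observed 0. Eliminates N7 stuck-at-1, N8 stuck-at-1.
Only N6 stuck-at-0 is consistent with every test.

N6 stuck-at-0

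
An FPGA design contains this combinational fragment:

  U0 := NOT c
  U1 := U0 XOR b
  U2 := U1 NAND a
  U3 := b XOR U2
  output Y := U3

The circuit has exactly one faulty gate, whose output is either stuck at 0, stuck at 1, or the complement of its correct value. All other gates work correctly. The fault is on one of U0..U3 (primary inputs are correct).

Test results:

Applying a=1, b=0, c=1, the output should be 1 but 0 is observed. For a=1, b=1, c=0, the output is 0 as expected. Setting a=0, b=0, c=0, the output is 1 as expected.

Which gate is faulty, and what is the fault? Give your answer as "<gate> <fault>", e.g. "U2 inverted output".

U0 stuck-at-1

Fault-free values for test 1 (a=1, b=0, c=1): U0=0, U1=0, U2=1, U3=1, giving Y=1. Observed 0.
Test 1: faults giving observed 0 are {U0 stuck-at-1, U0 inverted output, U1 stuck-at-1, U1 inverted output, U2 stuck-at-0, U2 inverted output, U3 stuck-at-0, U3 inverted output}.
Test 2 (a=1, b=1, c=0): fault-free U0=1, U1=0, U2=1, U3=0 → 0; observed 0. Eliminates U0 inverted output, U1 stuck-at-1, U1 inverted output, U2 stuck-at-0, U2 inverted output, U3 inverted output.
Test 3 (a=0, b=0, c=0): fault-free U0=1, U1=1, U2=1, U3=1 → 1; observed 1. Eliminates U3 stuck-at-0.
Only U0 stuck-at-1 is consistent with every test.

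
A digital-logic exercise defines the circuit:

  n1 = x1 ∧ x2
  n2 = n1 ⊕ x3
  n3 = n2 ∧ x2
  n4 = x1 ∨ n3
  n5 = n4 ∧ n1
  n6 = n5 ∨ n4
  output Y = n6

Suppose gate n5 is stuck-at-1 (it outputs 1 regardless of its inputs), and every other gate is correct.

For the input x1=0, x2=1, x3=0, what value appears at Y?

Propagate with n5 forced: n1=0, n2=0, n3=0, n4=0, n5=1 [stuck-at-1], n6=1.
So Y = 1. (Without the fault it would be 0.)

1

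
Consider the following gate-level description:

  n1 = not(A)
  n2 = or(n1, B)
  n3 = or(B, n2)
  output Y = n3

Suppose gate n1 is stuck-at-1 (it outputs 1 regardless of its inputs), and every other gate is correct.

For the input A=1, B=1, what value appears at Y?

1

Propagate with n1 forced: n1=1 [stuck-at-1], n2=1, n3=1.
So Y = 1. (Same as the fault-free value — the fault is masked on this input.)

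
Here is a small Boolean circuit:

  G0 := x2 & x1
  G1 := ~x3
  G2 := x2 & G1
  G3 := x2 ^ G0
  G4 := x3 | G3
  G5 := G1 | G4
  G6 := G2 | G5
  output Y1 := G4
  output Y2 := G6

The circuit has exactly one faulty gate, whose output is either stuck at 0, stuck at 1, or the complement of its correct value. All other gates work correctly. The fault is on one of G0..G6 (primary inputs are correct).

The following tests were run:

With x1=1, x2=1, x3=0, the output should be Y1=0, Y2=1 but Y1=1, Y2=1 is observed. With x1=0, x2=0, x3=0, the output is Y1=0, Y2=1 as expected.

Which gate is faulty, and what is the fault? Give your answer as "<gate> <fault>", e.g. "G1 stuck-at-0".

G0 stuck-at-0

Fault-free values for test 1 (x1=1, x2=1, x3=0): G0=1, G1=1, G2=1, G3=0, G4=0, G5=1, G6=1, giving Y1=0, Y2=1. Observed Y1=1, Y2=1.
Test 1: faults giving observed Y1=1, Y2=1 are {G0 stuck-at-0, G0 inverted output, G3 stuck-at-1, G3 inverted output, G4 stuck-at-1, G4 inverted output}.
Test 2 (x1=0, x2=0, x3=0): fault-free G0=0, G1=1, G2=0, G3=0, G4=0, G5=1, G6=1 → Y1=0, Y2=1; observed Y1=0, Y2=1. Eliminates G0 inverted output, G3 stuck-at-1, G3 inverted output, G4 stuck-at-1, G4 inverted output.
Only G0 stuck-at-0 is consistent with every test.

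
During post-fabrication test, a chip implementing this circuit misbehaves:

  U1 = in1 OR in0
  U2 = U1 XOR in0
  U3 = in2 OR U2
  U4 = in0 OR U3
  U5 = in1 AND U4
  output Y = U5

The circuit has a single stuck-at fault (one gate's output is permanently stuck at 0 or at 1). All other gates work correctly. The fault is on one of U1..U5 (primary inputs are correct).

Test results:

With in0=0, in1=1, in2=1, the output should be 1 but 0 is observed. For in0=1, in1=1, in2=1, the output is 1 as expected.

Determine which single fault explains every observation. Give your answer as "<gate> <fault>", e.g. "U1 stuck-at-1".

U3 stuck-at-0

Fault-free values for test 1 (in0=0, in1=1, in2=1): U1=1, U2=1, U3=1, U4=1, U5=1, giving Y=1. Observed 0.
Test 1: faults giving observed 0 are {U3 stuck-at-0, U4 stuck-at-0, U5 stuck-at-0}.
Test 2 (in0=1, in1=1, in2=1): fault-free U1=1, U2=0, U3=1, U4=1, U5=1 → 1; observed 1. Eliminates U4 stuck-at-0, U5 stuck-at-0.
Only U3 stuck-at-0 is consistent with every test.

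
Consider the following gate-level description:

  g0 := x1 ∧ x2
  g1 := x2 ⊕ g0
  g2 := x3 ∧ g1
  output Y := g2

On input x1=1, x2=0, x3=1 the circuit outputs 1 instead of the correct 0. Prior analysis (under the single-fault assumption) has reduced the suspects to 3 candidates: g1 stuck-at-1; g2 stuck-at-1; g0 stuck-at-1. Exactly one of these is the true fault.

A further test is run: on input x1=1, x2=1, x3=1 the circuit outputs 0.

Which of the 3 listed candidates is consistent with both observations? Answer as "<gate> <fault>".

g0 stuck-at-1

Evaluate each candidate on input x1=1, x2=1, x3=1:
  g1 stuck-at-1: g0=1, g1=1 [stuck-at-1], g2=1 → 1 — eliminated
  g2 stuck-at-1: g0=1, g1=0, g2=1 [stuck-at-1] → 1 — eliminated
  g0 stuck-at-1: g0=1 [stuck-at-1], g1=0, g2=0 → 0 — matches
Only g0 stuck-at-1 reproduces the observed 0.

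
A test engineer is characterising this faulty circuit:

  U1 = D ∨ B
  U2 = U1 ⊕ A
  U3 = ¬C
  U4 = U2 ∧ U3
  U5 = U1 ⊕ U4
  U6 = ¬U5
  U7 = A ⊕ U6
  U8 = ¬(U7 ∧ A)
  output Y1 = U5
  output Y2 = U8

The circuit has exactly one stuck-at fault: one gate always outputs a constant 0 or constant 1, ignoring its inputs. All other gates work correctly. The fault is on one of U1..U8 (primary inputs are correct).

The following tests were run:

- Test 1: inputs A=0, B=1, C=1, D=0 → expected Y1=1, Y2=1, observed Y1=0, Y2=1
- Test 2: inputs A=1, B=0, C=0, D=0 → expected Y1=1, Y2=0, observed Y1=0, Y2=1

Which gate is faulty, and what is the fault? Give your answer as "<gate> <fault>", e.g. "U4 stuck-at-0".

U5 stuck-at-0

Fault-free values for test 1 (A=0, B=1, C=1, D=0): U1=1, U2=1, U3=0, U4=0, U5=1, U6=0, U7=0, U8=1, giving Y1=1, Y2=1. Observed Y1=0, Y2=1.
Test 1: faults giving observed Y1=0, Y2=1 are {U1 stuck-at-0, U3 stuck-at-1, U4 stuck-at-1, U5 stuck-at-0}.
Test 2 (A=1, B=0, C=0, D=0): fault-free U1=0, U2=1, U3=1, U4=1, U5=1, U6=0, U7=1, U8=0 → Y1=1, Y2=0; observed Y1=0, Y2=1. Eliminates U1 stuck-at-0, U3 stuck-at-1, U4 stuck-at-1.
Only U5 stuck-at-0 is consistent with every test.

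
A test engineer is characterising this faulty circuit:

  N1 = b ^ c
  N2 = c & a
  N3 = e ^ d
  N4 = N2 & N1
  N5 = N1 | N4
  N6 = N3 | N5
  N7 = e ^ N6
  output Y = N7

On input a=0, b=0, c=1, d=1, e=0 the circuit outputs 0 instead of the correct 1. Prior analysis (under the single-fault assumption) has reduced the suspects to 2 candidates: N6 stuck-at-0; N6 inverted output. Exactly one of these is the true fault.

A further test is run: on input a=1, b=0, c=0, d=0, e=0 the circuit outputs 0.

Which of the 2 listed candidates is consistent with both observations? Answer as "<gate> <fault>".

Evaluate each candidate on input a=1, b=0, c=0, d=0, e=0:
  N6 stuck-at-0: N1=0, N2=0, N3=0, N4=0, N5=0, N6=0 [stuck-at-0], N7=0 → 0 — matches
  N6 inverted output: N1=0, N2=0, N3=0, N4=0, N5=0, N6=1 [inverted output], N7=1 → 1 — eliminated
Only N6 stuck-at-0 reproduces the observed 0.

N6 stuck-at-0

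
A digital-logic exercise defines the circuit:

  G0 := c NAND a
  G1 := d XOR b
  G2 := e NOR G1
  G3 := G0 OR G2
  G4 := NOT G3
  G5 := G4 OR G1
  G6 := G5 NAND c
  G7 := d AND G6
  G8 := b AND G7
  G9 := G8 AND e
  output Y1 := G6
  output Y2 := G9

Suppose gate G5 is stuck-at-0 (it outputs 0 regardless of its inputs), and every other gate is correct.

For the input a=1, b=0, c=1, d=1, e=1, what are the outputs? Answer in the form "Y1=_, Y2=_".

Propagate with G5 forced: G0=0, G1=1, G2=0, G3=0, G4=1, G5=0 [stuck-at-0], G6=1, G7=1, G8=0, G9=0.
So the outputs are Y1=1, Y2=0. (Without the fault they would be Y1=0, Y2=0.)

Y1=1, Y2=0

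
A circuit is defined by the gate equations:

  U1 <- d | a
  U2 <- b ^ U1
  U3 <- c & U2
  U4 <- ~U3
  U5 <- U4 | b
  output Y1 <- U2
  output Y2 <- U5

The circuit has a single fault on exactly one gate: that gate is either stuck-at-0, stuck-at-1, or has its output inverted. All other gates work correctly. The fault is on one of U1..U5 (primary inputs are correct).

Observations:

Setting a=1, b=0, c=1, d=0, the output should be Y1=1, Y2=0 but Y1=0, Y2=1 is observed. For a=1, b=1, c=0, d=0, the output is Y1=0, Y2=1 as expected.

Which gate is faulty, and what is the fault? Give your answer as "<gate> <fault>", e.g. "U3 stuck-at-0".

U2 stuck-at-0

Fault-free values for test 1 (a=1, b=0, c=1, d=0): U1=1, U2=1, U3=1, U4=0, U5=0, giving Y1=1, Y2=0. Observed Y1=0, Y2=1.
Test 1: faults giving observed Y1=0, Y2=1 are {U1 stuck-at-0, U1 inverted output, U2 stuck-at-0, U2 inverted output}.
Test 2 (a=1, b=1, c=0, d=0): fault-free U1=1, U2=0, U3=0, U4=1, U5=1 → Y1=0, Y2=1; observed Y1=0, Y2=1. Eliminates U1 stuck-at-0, U1 inverted output, U2 inverted output.
Only U2 stuck-at-0 is consistent with every test.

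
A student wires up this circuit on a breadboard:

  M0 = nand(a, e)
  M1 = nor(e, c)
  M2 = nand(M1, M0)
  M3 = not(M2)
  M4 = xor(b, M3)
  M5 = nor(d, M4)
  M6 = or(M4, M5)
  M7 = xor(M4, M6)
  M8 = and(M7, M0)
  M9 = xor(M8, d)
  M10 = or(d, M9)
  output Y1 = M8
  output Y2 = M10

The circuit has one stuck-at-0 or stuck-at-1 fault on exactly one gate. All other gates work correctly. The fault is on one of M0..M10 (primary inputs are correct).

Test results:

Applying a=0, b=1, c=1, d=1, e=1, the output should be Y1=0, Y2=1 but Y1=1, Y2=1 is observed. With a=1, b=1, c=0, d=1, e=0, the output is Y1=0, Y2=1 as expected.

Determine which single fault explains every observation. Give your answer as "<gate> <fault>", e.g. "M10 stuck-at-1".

Fault-free values for test 1 (a=0, b=1, c=1, d=1, e=1): M0=1, M1=0, M2=1, M3=0, M4=1, M5=0, M6=1, M7=0, M8=0, M9=1, M10=1, giving Y1=0, Y2=1. Observed Y1=1, Y2=1.
Test 1: faults giving observed Y1=1, Y2=1 are {M6 stuck-at-0, M7 stuck-at-1, M8 stuck-at-1}.
Test 2 (a=1, b=1, c=0, d=1, e=0): fault-free M0=1, M1=1, M2=0, M3=1, M4=0, M5=0, M6=0, M7=0, M8=0, M9=1, M10=1 → Y1=0, Y2=1; observed Y1=0, Y2=1. Eliminates M7 stuck-at-1, M8 stuck-at-1.
Only M6 stuck-at-0 is consistent with every test.

M6 stuck-at-0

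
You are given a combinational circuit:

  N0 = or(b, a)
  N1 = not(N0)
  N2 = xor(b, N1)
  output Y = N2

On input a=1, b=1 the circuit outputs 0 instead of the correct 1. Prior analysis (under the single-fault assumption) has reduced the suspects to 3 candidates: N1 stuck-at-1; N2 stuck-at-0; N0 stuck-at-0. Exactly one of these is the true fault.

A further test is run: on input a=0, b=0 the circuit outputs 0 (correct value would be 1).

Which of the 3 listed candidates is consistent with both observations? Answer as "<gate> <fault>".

N2 stuck-at-0

Evaluate each candidate on input a=0, b=0:
  N1 stuck-at-1: N0=0, N1=1 [stuck-at-1], N2=1 → 1 — eliminated
  N2 stuck-at-0: N0=0, N1=1, N2=0 [stuck-at-0] → 0 — matches
  N0 stuck-at-0: N0=0 [stuck-at-0], N1=1, N2=1 → 1 — eliminated
Only N2 stuck-at-0 reproduces the observed 0.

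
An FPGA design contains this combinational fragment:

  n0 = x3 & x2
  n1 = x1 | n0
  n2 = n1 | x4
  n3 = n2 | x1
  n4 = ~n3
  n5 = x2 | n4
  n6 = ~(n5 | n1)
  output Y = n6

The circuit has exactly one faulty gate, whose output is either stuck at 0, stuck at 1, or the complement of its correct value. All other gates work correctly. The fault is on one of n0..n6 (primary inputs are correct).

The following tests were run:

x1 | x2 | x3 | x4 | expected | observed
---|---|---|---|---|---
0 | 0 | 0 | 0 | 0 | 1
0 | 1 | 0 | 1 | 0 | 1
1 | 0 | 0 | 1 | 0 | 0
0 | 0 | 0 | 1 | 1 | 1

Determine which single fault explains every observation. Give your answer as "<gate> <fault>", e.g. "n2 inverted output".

n5 stuck-at-0

Fault-free values for test 1 (x1=0, x2=0, x3=0, x4=0): n0=0, n1=0, n2=0, n3=0, n4=1, n5=1, n6=0, giving Y=0. Observed 1.
Test 1: faults giving observed 1 are {n2 stuck-at-1, n2 inverted output, n3 stuck-at-1, n3 inverted output, n4 stuck-at-0, n4 inverted output, n5 stuck-at-0, n5 inverted output, n6 stuck-at-1, n6 inverted output}.
Test 2 (x1=0, x2=1, x3=0, x4=1): fault-free n0=0, n1=0, n2=1, n3=1, n4=0, n5=1, n6=0 → 0; observed 1. Eliminates n2 stuck-at-1, n2 inverted output, n3 stuck-at-1, n3 inverted output, n4 stuck-at-0, n4 inverted output.
Test 3 (x1=1, x2=0, x3=0, x4=1): fault-free n0=0, n1=1, n2=1, n3=1, n4=0, n5=0, n6=0 → 0; observed 0. Eliminates n6 stuck-at-1, n6 inverted output.
Test 4 (x1=0, x2=0, x3=0, x4=1): fault-free n0=0, n1=0, n2=1, n3=1, n4=0, n5=0, n6=1 → 1; observed 1. Eliminates n5 inverted output.
Only n5 stuck-at-0 is consistent with every test.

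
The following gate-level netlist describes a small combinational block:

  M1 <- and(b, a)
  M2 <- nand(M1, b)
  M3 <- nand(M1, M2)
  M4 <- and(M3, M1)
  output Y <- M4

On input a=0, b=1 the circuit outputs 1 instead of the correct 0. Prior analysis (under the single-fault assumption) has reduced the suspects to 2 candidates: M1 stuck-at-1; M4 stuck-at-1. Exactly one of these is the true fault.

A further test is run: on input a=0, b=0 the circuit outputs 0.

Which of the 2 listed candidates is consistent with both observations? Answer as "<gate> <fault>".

M1 stuck-at-1

Evaluate each candidate on input a=0, b=0:
  M1 stuck-at-1: M1=1 [stuck-at-1], M2=1, M3=0, M4=0 → 0 — matches
  M4 stuck-at-1: M1=0, M2=1, M3=1, M4=1 [stuck-at-1] → 1 — eliminated
Only M1 stuck-at-1 reproduces the observed 0.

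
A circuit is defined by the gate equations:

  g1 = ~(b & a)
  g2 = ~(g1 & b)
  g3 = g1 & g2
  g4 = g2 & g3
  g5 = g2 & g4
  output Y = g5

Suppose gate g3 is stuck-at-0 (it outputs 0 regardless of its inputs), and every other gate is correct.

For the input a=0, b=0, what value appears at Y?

Propagate with g3 forced: g1=1, g2=1, g3=0 [stuck-at-0], g4=0, g5=0.
So Y = 0. (Without the fault it would be 1.)

0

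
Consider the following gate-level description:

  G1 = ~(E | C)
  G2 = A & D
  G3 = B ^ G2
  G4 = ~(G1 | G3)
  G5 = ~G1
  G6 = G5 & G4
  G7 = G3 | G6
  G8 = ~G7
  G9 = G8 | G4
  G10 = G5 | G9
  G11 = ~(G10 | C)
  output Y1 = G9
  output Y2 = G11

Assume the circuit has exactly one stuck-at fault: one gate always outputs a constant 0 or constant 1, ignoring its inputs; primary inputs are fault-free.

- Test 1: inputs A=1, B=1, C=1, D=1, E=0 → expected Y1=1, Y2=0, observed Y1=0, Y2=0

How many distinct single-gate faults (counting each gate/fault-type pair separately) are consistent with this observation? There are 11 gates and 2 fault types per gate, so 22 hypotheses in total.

3

Fault-free: G1=0, G2=1, G3=0, G4=1, G5=1, G6=1, G7=1, G8=0, G9=1, G10=1, G11=0 → Y1=1, Y2=0. Observed Y1=0, Y2=0.
  G1: none of the 2 fault types match ✗
  G2: stuck-at-0 ✓; others ✗
  G3: stuck-at-1 ✓; others ✗
  G4: none of the 2 fault types match ✗
  G5: none of the 2 fault types match ✗
  G6: none of the 2 fault types match ✗
  G7: none of the 2 fault types match ✗
  G8: none of the 2 fault types match ✗
  G9: stuck-at-0 ✓; others ✗
  G10: none of the 2 fault types match ✗
  G11: none of the 2 fault types match ✗
Consistent faults: {G2 stuck-at-0, G3 stuck-at-1, G9 stuck-at-0} — 3 in all.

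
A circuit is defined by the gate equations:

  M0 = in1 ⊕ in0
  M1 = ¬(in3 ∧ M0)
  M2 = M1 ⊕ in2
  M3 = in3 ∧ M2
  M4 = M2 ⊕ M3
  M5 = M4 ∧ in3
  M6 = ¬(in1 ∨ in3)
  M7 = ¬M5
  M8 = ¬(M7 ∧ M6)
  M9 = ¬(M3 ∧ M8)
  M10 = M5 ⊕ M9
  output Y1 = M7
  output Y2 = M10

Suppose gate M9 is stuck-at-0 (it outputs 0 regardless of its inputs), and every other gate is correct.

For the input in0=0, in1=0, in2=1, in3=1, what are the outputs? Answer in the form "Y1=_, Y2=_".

Propagate with M9 forced: M0=0, M1=1, M2=0, M3=0, M4=0, M5=0, M6=0, M7=1, M8=1, M9=0 [stuck-at-0], M10=0.
So the outputs are Y1=1, Y2=0. (Without the fault they would be Y1=1, Y2=1.)

Y1=1, Y2=0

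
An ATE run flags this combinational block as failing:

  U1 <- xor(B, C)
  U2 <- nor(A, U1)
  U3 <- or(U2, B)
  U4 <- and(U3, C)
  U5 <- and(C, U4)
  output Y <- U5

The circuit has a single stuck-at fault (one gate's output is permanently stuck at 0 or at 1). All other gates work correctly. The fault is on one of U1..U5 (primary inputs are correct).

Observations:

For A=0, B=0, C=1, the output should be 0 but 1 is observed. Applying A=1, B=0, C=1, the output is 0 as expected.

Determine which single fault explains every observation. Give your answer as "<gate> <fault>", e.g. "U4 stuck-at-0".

U1 stuck-at-0

Fault-free values for test 1 (A=0, B=0, C=1): U1=1, U2=0, U3=0, U4=0, U5=0, giving Y=0. Observed 1.
Test 1: faults giving observed 1 are {U1 stuck-at-0, U2 stuck-at-1, U3 stuck-at-1, U4 stuck-at-1, U5 stuck-at-1}.
Test 2 (A=1, B=0, C=1): fault-free U1=1, U2=0, U3=0, U4=0, U5=0 → 0; observed 0. Eliminates U2 stuck-at-1, U3 stuck-at-1, U4 stuck-at-1, U5 stuck-at-1.
Only U1 stuck-at-0 is consistent with every test.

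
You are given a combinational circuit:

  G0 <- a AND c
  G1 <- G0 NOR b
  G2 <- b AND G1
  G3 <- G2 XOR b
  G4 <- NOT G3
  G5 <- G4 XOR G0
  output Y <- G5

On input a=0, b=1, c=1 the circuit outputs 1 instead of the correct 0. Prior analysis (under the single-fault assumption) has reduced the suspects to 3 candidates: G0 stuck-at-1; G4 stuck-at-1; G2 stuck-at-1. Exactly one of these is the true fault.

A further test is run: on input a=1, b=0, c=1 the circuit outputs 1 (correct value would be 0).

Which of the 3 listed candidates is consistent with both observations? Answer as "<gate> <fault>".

Evaluate each candidate on input a=1, b=0, c=1:
  G0 stuck-at-1: G0=1 [stuck-at-1], G1=0, G2=0, G3=0, G4=1, G5=0 → 0 — eliminated
  G4 stuck-at-1: G0=1, G1=0, G2=0, G3=0, G4=1 [stuck-at-1], G5=0 → 0 — eliminated
  G2 stuck-at-1: G0=1, G1=0, G2=1 [stuck-at-1], G3=1, G4=0, G5=1 → 1 — matches
Only G2 stuck-at-1 reproduces the observed 1.

G2 stuck-at-1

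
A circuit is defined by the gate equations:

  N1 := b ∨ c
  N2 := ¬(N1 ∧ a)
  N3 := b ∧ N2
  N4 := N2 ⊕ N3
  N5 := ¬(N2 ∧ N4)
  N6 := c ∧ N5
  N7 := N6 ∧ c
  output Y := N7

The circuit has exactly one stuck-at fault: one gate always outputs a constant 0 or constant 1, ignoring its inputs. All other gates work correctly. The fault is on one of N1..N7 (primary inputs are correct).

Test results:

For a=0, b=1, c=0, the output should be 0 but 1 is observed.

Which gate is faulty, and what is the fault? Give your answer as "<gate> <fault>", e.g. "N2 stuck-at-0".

Fault-free values for test 1 (a=0, b=1, c=0): N1=1, N2=1, N3=1, N4=0, N5=1, N6=0, N7=0, giving Y=0. Observed 1.
Test 1: faults giving observed 1 are {N7 stuck-at-1}.
Only N7 stuck-at-1 is consistent with every test.

N7 stuck-at-1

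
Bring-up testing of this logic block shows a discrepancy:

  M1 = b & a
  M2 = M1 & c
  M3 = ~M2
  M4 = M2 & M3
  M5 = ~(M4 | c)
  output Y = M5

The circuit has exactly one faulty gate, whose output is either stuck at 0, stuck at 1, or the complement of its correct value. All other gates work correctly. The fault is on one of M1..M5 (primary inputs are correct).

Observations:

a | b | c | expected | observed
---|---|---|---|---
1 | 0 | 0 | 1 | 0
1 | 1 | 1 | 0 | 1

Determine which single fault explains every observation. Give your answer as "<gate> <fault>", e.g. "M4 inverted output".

M5 inverted output

Fault-free values for test 1 (a=1, b=0, c=0): M1=0, M2=0, M3=1, M4=0, M5=1, giving Y=1. Observed 0.
Test 1: faults giving observed 0 are {M4 stuck-at-1, M4 inverted output, M5 stuck-at-0, M5 inverted output}.
Test 2 (a=1, b=1, c=1): fault-free M1=1, M2=1, M3=0, M4=0, M5=0 → 0; observed 1. Eliminates M4 stuck-at-1, M4 inverted output, M5 stuck-at-0.
Only M5 inverted output is consistent with every test.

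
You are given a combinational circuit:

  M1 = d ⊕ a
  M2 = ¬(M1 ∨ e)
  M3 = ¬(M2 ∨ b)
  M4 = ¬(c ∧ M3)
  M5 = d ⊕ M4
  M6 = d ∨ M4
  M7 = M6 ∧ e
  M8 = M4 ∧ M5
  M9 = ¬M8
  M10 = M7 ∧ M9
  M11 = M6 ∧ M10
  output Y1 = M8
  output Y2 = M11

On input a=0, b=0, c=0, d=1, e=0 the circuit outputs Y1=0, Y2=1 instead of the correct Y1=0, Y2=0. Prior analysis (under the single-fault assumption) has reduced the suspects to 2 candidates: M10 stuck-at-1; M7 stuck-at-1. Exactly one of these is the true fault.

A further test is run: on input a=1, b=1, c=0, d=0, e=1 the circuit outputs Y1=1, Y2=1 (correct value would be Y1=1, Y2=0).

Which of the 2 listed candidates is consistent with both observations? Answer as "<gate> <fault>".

Evaluate each candidate on input a=1, b=1, c=0, d=0, e=1:
  M10 stuck-at-1: M1=1, M2=0, M3=0, M4=1, M5=1, M6=1, M7=1, M8=1, M9=0, M10=1 [stuck-at-1], M11=1 → Y1=1, Y2=1 — matches
  M7 stuck-at-1: M1=1, M2=0, M3=0, M4=1, M5=1, M6=1, M7=1 [stuck-at-1], M8=1, M9=0, M10=0, M11=0 → Y1=1, Y2=0 — eliminated
Only M10 stuck-at-1 reproduces the observed Y1=1, Y2=1.

M10 stuck-at-1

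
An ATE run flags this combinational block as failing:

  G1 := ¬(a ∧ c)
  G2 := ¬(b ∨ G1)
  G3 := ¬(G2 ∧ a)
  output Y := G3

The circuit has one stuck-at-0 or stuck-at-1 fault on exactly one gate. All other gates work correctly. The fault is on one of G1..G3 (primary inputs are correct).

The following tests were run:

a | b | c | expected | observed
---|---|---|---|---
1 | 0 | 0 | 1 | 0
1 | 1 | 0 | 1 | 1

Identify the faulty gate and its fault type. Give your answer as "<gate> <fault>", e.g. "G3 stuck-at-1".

Fault-free values for test 1 (a=1, b=0, c=0): G1=1, G2=0, G3=1, giving Y=1. Observed 0.
Test 1: faults giving observed 0 are {G1 stuck-at-0, G2 stuck-at-1, G3 stuck-at-0}.
Test 2 (a=1, b=1, c=0): fault-free G1=1, G2=0, G3=1 → 1; observed 1. Eliminates G2 stuck-at-1, G3 stuck-at-0.
Only G1 stuck-at-0 is consistent with every test.

G1 stuck-at-0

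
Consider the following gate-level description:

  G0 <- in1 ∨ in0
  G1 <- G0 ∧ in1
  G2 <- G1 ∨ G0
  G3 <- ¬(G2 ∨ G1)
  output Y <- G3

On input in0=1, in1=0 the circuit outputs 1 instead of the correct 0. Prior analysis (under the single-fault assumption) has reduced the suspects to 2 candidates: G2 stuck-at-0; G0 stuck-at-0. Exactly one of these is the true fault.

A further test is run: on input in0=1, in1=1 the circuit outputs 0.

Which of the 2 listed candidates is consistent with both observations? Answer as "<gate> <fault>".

Evaluate each candidate on input in0=1, in1=1:
  G2 stuck-at-0: G0=1, G1=1, G2=0 [stuck-at-0], G3=0 → 0 — matches
  G0 stuck-at-0: G0=0 [stuck-at-0], G1=0, G2=0, G3=1 → 1 — eliminated
Only G2 stuck-at-0 reproduces the observed 0.

G2 stuck-at-0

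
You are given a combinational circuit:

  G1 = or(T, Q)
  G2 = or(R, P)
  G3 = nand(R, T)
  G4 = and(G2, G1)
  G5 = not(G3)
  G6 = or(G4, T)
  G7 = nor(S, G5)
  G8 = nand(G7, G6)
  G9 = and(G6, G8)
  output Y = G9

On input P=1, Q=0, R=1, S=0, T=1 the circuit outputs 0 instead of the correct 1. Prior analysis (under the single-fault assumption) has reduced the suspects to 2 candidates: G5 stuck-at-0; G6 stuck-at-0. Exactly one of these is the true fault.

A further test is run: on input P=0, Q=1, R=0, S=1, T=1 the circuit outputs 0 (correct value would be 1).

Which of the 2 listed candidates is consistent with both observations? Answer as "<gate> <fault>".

Evaluate each candidate on input P=0, Q=1, R=0, S=1, T=1:
  G5 stuck-at-0: G1=1, G2=0, G3=1, G4=0, G5=0 [stuck-at-0], G6=1, G7=0, G8=1, G9=1 → 1 — eliminated
  G6 stuck-at-0: G1=1, G2=0, G3=1, G4=0, G5=0, G6=0 [stuck-at-0], G7=0, G8=1, G9=0 → 0 — matches
Only G6 stuck-at-0 reproduces the observed 0.

G6 stuck-at-0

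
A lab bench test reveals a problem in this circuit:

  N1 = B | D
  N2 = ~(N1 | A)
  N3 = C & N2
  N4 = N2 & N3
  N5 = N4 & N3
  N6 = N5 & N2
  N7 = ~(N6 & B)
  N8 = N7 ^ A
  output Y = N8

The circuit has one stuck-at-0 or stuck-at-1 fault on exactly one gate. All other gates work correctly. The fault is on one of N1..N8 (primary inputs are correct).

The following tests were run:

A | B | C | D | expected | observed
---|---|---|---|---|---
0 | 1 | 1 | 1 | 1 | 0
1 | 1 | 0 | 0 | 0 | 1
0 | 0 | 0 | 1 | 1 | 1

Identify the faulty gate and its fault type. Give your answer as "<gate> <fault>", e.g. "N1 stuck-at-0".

N6 stuck-at-1

Fault-free values for test 1 (A=0, B=1, C=1, D=1): N1=1, N2=0, N3=0, N4=0, N5=0, N6=0, N7=1, N8=1, giving Y=1. Observed 0.
Test 1: faults giving observed 0 are {N1 stuck-at-0, N2 stuck-at-1, N6 stuck-at-1, N7 stuck-at-0, N8 stuck-at-0}.
Test 2 (A=1, B=1, C=0, D=0): fault-free N1=1, N2=0, N3=0, N4=0, N5=0, N6=0, N7=1, N8=0 → 0; observed 1. Eliminates N1 stuck-at-0, N2 stuck-at-1, N8 stuck-at-0.
Test 3 (A=0, B=0, C=0, D=1): fault-free N1=1, N2=0, N3=0, N4=0, N5=0, N6=0, N7=1, N8=1 → 1; observed 1. Eliminates N7 stuck-at-0.
Only N6 stuck-at-1 is consistent with every test.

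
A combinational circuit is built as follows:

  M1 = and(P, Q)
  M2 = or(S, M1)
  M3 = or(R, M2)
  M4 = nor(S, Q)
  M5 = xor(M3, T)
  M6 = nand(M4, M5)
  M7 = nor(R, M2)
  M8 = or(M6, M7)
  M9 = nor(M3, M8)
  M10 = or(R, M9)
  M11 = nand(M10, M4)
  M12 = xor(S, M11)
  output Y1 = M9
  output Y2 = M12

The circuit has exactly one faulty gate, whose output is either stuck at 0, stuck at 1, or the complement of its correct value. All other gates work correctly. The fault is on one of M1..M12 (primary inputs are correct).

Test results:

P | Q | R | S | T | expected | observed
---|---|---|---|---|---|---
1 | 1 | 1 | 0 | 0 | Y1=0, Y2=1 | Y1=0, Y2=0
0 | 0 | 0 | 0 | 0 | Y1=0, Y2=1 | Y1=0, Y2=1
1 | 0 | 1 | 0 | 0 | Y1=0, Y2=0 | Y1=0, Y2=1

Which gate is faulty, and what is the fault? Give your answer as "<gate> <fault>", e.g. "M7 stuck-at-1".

Fault-free values for test 1 (P=1, Q=1, R=1, S=0, T=0): M1=1, M2=1, M3=1, M4=0, M5=1, M6=1, M7=0, M8=1, M9=0, M10=1, M11=1, M12=1, giving Y1=0, Y2=1. Observed Y1=0, Y2=0.
Test 1: faults giving observed Y1=0, Y2=0 are {M4 stuck-at-1, M4 inverted output, M11 stuck-at-0, M11 inverted output, M12 stuck-at-0, M12 inverted output}.
Test 2 (P=0, Q=0, R=0, S=0, T=0): fault-free M1=0, M2=0, M3=0, M4=1, M5=0, M6=1, M7=1, M8=1, M9=0, M10=0, M11=1, M12=1 → Y1=0, Y2=1; observed Y1=0, Y2=1. Eliminates M11 stuck-at-0, M11 inverted output, M12 stuck-at-0, M12 inverted output.
Test 3 (P=1, Q=0, R=1, S=0, T=0): fault-free M1=0, M2=0, M3=1, M4=1, M5=1, M6=0, M7=0, M8=0, M9=0, M10=1, M11=0, M12=0 → Y1=0, Y2=0; observed Y1=0, Y2=1. Eliminates M4 stuck-at-1.
Only M4 inverted output is consistent with every test.

M4 inverted output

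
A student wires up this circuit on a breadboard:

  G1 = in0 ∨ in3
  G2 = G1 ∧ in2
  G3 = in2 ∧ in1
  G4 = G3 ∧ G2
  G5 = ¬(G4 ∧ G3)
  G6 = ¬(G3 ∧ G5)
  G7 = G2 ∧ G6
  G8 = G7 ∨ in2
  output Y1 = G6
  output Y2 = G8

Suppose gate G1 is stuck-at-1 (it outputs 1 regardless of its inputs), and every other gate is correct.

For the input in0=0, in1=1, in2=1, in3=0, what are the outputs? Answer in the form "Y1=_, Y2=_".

Propagate with G1 forced: G1=1 [stuck-at-1], G2=1, G3=1, G4=1, G5=0, G6=1, G7=1, G8=1.
So the outputs are Y1=1, Y2=1. (Without the fault they would be Y1=0, Y2=1.)

Y1=1, Y2=1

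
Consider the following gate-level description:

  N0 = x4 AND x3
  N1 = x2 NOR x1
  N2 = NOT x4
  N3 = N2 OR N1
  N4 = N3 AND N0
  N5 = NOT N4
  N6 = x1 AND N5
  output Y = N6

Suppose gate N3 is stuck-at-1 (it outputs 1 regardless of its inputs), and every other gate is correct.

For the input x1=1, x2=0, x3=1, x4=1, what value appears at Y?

0

Propagate with N3 forced: N0=1, N1=0, N2=0, N3=1 [stuck-at-1], N4=1, N5=0, N6=0.
So Y = 0. (Without the fault it would be 1.)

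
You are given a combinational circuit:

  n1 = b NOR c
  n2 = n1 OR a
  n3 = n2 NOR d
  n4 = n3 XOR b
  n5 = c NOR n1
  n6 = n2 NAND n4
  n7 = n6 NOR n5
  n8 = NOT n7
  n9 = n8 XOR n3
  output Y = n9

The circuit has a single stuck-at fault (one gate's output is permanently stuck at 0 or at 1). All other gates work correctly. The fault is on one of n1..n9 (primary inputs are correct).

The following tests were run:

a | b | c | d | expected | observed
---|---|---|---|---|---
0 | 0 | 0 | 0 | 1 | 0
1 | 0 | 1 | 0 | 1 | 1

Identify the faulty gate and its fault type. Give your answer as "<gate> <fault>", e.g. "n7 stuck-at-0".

Fault-free values for test 1 (a=0, b=0, c=0, d=0): n1=1, n2=1, n3=0, n4=0, n5=0, n6=1, n7=0, n8=1, n9=1, giving Y=1. Observed 0.
Test 1: faults giving observed 0 are {n1 stuck-at-0, n2 stuck-at-0, n4 stuck-at-1, n6 stuck-at-0, n7 stuck-at-1, n8 stuck-at-0, n9 stuck-at-0}.
Test 2 (a=1, b=0, c=1, d=0): fault-free n1=0, n2=1, n3=0, n4=0, n5=0, n6=1, n7=0, n8=1, n9=1 → 1; observed 1. Eliminates n2 stuck-at-0, n4 stuck-at-1, n6 stuck-at-0, n7 stuck-at-1, n8 stuck-at-0, n9 stuck-at-0.
Only n1 stuck-at-0 is consistent with every test.

n1 stuck-at-0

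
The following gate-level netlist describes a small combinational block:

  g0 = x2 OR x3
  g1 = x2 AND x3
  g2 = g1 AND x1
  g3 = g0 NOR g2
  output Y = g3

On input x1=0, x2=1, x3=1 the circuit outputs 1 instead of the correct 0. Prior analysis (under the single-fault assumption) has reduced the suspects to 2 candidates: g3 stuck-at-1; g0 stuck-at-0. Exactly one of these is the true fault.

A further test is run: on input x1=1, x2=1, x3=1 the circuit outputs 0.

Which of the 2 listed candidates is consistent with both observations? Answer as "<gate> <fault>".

Evaluate each candidate on input x1=1, x2=1, x3=1:
  g3 stuck-at-1: g0=1, g1=1, g2=1, g3=1 [stuck-at-1] → 1 — eliminated
  g0 stuck-at-0: g0=0 [stuck-at-0], g1=1, g2=1, g3=0 → 0 — matches
Only g0 stuck-at-0 reproduces the observed 0.

g0 stuck-at-0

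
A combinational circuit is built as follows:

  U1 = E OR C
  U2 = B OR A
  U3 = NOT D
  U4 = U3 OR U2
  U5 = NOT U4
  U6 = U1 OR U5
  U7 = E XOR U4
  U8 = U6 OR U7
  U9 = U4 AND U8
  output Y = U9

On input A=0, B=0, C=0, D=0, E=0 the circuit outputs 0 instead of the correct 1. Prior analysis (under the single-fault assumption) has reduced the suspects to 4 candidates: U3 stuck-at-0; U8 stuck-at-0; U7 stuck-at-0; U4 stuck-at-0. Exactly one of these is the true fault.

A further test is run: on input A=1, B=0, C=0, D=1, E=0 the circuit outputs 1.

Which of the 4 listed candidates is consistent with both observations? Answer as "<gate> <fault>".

Evaluate each candidate on input A=1, B=0, C=0, D=1, E=0:
  U3 stuck-at-0: U1=0, U2=1, U3=0 [stuck-at-0], U4=1, U5=0, U6=0, U7=1, U8=1, U9=1 → 1 — matches
  U8 stuck-at-0: U1=0, U2=1, U3=0, U4=1, U5=0, U6=0, U7=1, U8=0 [stuck-at-0], U9=0 → 0 — eliminated
  U7 stuck-at-0: U1=0, U2=1, U3=0, U4=1, U5=0, U6=0, U7=0 [stuck-at-0], U8=0, U9=0 → 0 — eliminated
  U4 stuck-at-0: U1=0, U2=1, U3=0, U4=0 [stuck-at-0], U5=1, U6=1, U7=0, U8=1, U9=0 → 0 — eliminated
Only U3 stuck-at-0 reproduces the observed 1.

U3 stuck-at-0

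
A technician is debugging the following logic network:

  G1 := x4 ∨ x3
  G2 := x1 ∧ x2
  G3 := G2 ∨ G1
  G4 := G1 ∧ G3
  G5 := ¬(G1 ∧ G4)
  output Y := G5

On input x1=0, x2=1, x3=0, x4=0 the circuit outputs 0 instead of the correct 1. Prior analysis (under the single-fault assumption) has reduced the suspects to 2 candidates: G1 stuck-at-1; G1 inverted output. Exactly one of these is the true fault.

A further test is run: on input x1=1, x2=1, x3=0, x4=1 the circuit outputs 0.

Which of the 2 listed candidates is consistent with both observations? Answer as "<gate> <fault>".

Evaluate each candidate on input x1=1, x2=1, x3=0, x4=1:
  G1 stuck-at-1: G1=1 [stuck-at-1], G2=1, G3=1, G4=1, G5=0 → 0 — matches
  G1 inverted output: G1=0 [inverted output], G2=1, G3=1, G4=0, G5=1 → 1 — eliminated
Only G1 stuck-at-1 reproduces the observed 0.

G1 stuck-at-1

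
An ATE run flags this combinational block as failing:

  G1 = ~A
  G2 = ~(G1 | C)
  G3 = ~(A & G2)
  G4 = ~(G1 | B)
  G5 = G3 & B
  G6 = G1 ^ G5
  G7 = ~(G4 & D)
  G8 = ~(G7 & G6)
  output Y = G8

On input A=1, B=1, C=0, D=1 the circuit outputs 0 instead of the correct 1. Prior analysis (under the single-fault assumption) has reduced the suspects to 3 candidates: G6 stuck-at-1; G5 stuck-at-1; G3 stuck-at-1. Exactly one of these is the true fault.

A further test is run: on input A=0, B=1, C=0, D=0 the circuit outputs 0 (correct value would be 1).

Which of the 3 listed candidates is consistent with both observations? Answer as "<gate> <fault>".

G6 stuck-at-1

Evaluate each candidate on input A=0, B=1, C=0, D=0:
  G6 stuck-at-1: G1=1, G2=0, G3=1, G4=0, G5=1, G6=1 [stuck-at-1], G7=1, G8=0 → 0 — matches
  G5 stuck-at-1: G1=1, G2=0, G3=1, G4=0, G5=1 [stuck-at-1], G6=0, G7=1, G8=1 → 1 — eliminated
  G3 stuck-at-1: G1=1, G2=0, G3=1 [stuck-at-1], G4=0, G5=1, G6=0, G7=1, G8=1 → 1 — eliminated
Only G6 stuck-at-1 reproduces the observed 0.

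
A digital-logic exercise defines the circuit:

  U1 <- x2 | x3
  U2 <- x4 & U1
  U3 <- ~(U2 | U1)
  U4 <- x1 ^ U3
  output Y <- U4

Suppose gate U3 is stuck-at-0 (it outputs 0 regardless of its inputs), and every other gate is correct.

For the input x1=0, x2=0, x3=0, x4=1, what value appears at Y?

0

Propagate with U3 forced: U1=0, U2=0, U3=0 [stuck-at-0], U4=0.
So Y = 0. (Without the fault it would be 1.)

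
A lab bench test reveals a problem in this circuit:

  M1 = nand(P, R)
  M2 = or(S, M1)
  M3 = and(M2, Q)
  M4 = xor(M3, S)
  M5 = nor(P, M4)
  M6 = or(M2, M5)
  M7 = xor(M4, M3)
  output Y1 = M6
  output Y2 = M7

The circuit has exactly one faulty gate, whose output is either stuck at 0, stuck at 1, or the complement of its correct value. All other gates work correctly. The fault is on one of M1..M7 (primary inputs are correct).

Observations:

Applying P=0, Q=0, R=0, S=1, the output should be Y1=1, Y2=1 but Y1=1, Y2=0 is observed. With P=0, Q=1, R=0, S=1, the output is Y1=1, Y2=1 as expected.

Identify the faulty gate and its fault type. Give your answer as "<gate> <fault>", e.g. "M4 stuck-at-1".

Fault-free values for test 1 (P=0, Q=0, R=0, S=1): M1=1, M2=1, M3=0, M4=1, M5=0, M6=1, M7=1, giving Y1=1, Y2=1. Observed Y1=1, Y2=0.
Test 1: faults giving observed Y1=1, Y2=0 are {M4 stuck-at-0, M4 inverted output, M7 stuck-at-0, M7 inverted output}.
Test 2 (P=0, Q=1, R=0, S=1): fault-free M1=1, M2=1, M3=1, M4=0, M5=1, M6=1, M7=1 → Y1=1, Y2=1; observed Y1=1, Y2=1. Eliminates M4 inverted output, M7 stuck-at-0, M7 inverted output.
Only M4 stuck-at-0 is consistent with every test.

M4 stuck-at-0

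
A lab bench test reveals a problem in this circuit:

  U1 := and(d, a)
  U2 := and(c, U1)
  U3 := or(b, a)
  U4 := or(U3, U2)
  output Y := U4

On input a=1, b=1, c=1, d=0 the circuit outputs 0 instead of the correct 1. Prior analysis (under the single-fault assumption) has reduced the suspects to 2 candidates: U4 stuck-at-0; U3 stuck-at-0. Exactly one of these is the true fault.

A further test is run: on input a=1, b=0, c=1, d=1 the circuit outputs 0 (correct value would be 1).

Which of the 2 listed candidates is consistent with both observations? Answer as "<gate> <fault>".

Evaluate each candidate on input a=1, b=0, c=1, d=1:
  U4 stuck-at-0: U1=1, U2=1, U3=1, U4=0 [stuck-at-0] → 0 — matches
  U3 stuck-at-0: U1=1, U2=1, U3=0 [stuck-at-0], U4=1 → 1 — eliminated
Only U4 stuck-at-0 reproduces the observed 0.

U4 stuck-at-0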